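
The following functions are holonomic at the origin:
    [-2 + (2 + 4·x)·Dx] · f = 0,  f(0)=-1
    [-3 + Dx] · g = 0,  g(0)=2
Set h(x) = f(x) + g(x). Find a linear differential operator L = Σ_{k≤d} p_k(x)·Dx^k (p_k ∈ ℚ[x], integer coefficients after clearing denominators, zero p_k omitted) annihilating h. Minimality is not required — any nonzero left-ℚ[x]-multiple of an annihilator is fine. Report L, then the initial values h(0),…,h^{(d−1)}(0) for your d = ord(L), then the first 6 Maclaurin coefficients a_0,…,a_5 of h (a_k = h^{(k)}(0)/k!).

L = (6 + 9·x) + (-5 - 18·x - 18·x^2)·Dx + (1 + 5·x + 6·x^2)·Dx^2  (order 2).
h: a_k = 1, 5, 19/2, 17/2, 59/8, 127/40, …
ICs: h(0) = 1, h′(0) = 5.

f: a_k = -1, -1, 1/2, -1/2, 5/8, -7/8, …
g: a_k = 2, 6, 9, 9, 27/4, 81/20, …
Sum ⇒ L₀ = lclm(L_f,L_g) in ℚ(x)⟨Dx⟩.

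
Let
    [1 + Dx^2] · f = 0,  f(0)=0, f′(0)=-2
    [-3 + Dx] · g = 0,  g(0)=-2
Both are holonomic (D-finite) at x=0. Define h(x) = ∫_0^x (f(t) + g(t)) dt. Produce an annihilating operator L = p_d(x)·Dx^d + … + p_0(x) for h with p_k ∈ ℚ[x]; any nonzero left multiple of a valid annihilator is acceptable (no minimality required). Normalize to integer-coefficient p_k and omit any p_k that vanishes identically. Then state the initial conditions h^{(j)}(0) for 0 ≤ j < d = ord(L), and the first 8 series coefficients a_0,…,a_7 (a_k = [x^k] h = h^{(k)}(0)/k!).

f: a_k = 0, -2, 0, 1/3, 0, -1/60, 0, 1/2520, …
g: a_k = -2, -6, -9, -9, -27/4, -81/20, -81/40, -243/280, …
L₀ := lclm(L_f,L_g); ord L₀ ≤ 2+1.
Integrate: L := L₀·Dx.
L = -3·Dx + Dx^2 - 3·Dx^3 + Dx^4  (order 4).
h: a_k = 0, -2, -4, -3, -13/6, -27/20, -61/90, -81/280, …
ICs: h(0) = 0, h′(0) = -2, h′′(0) = -8, h′′′(0) = -18.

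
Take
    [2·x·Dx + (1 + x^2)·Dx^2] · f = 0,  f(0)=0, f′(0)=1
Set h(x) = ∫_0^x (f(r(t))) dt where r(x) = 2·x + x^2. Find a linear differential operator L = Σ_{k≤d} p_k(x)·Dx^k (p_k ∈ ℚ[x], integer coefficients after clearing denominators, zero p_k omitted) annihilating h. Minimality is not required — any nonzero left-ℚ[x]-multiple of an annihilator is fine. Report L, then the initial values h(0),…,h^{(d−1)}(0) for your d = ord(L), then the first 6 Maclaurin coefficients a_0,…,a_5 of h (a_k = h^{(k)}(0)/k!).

f: a_k = 0, 1, 0, -1/3, 0, 1/5, …
f∘r: x↦r, Dx↦Dx/r' in L_f ⇒ L₀.
h=∫h₀ ⇒ L = L₀·Dx.
L = (-1 + 8·x + 16·x^2 + 12·x^3 + 3·x^4)·Dx^2 + (1 + x + 4·x^2 + 8·x^3 + 5·x^4 + x^5)·Dx^3  (order 3).
h: a_k = 0, 0, 1, 1/3, -2/3, -4/5, …
ICs: h(0) = 0, h′(0) = 0, h′′(0) = 2.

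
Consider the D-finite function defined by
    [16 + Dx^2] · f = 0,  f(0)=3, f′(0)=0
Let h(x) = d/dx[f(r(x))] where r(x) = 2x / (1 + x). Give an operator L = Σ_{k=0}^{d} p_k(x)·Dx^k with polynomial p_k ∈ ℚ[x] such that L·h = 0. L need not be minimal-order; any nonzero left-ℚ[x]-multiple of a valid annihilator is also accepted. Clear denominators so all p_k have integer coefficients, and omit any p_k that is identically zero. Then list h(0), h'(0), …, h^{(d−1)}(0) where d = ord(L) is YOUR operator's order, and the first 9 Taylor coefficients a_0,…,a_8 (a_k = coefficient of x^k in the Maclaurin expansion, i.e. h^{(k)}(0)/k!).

L = (70 + 12·x + 6·x^2) + (6 + 18·x + 18·x^2 + 6·x^3)·Dx + (1 + 4·x + 6·x^2 + 4·x^3 + x^4)·Dx^2  (order 2).
h: a_k = 0, -192, 576, 896, -8320, 106432/5, -108864/5, -3730688/105, 7332096/35, …
ICs: h(0) = 0, h′(0) = -192.

f: a_k = 3, 0, -24, 0, 32, 0, -256/15, 0, 512/105, …
f∘r: x↦r, Dx↦Dx/r' in L_f ⇒ L₀.
h₀' ⇒ L via d/dx closure of L₀.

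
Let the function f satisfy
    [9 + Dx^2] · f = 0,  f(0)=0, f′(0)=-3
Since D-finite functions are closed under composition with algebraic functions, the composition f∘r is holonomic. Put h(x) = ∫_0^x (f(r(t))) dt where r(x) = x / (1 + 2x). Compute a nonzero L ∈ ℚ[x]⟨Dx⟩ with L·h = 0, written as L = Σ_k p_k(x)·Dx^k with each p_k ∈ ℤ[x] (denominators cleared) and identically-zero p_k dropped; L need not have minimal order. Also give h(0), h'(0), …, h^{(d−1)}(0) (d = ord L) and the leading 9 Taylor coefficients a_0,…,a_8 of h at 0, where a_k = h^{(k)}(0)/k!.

f: a_k = 0, -3, 0, 9/2, 0, -81/40, 0, 243/560, 0, …
f∘r: x↦r, Dx↦Dx/r' in L_f ⇒ L₀.
∫: right-multiply L₀ by Dx.
L = 9·Dx + (4 + 24·x + 48·x^2 + 32·x^3)·Dx^2 + (1 + 8·x + 24·x^2 + 32·x^3 + 16·x^4)·Dx^3  (order 3).
h: a_k = 0, 0, -3/2, 2, -15/8, -3/5, 773/80, -975/28, 429483/4480, …
ICs: h(0) = 0, h′(0) = 0, h′′(0) = -3.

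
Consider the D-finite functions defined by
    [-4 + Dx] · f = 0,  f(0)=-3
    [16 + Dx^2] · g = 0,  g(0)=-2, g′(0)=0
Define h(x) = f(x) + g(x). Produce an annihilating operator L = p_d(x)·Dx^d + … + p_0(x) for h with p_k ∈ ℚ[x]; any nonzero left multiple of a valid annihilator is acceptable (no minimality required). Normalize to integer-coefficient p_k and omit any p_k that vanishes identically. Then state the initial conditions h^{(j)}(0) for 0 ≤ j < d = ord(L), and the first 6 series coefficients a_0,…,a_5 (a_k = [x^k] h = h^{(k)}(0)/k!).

f: a_k = -3, -12, -24, -32, -32, -128/5, …
g: a_k = -2, 0, 16, 0, -64/3, 0, …
L₀ := lclm(L_f,L_g); ord L₀ ≤ 1+2.
L = -64 + 16·Dx - 4·Dx^2 + Dx^3  (order 3).
h: a_k = -5, -12, -8, -32, -160/3, -128/5, …
ICs: h(0) = -5, h′(0) = -12, h′′(0) = -16.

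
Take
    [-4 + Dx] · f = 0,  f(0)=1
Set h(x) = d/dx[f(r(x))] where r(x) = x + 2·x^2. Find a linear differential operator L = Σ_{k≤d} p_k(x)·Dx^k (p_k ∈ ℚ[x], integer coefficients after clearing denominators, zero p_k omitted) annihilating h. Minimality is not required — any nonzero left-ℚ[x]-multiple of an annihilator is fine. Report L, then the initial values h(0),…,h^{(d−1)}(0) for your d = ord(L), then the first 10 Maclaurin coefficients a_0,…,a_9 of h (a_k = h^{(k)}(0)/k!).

f: a_k = 1, 4, 8, 32/3, 32/3, 128/15, 256/45, 1024/315, 512/315, 2048/2835, …
f∘r: x↦r, Dx↦Dx/r' in L_f ⇒ L₀.
h₀' ⇒ L via d/dx closure of L₀.
L = (8 + 32·x + 64·x^2) + (-1 - 4·x)·Dx  (order 1).
h: a_k = 4, 32, 128, 1280/3, 3328/3, 38912/15, 237568/45, 3129344/315, 1073152/63, 77791232/2835, …
ICs: h(0) = 4.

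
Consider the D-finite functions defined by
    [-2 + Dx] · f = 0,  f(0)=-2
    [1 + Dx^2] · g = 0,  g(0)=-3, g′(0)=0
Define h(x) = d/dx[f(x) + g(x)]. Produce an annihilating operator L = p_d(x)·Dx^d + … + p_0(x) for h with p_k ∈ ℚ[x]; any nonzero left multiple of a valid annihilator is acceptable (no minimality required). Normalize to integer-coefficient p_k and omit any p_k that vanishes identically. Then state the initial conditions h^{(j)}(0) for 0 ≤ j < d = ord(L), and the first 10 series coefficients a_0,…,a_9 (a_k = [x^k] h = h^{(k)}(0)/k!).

f: a_k = -2, -4, -4, -8/3, -4/3, -8/15, -8/45, -16/315, -4/315, -8/2835, …
g: a_k = -3, 0, 3/2, 0, -1/8, 0, 1/240, 0, -1/13440, 0, …
f+g: L₀ = lclm(L_f,L_g), ord ≤ 1+2.
Differentiate: ansatz ord ≤ ord L₀ ⇒ L.
L = 2 - Dx + 2·Dx^2 - Dx^3  (order 3).
h: a_k = -4, -5, -8, -35/6, -8/3, -25/24, -16/45, -103/1008, -8/315, -409/72576, …
ICs: h(0) = -4, h′(0) = -5, h′′(0) = -16.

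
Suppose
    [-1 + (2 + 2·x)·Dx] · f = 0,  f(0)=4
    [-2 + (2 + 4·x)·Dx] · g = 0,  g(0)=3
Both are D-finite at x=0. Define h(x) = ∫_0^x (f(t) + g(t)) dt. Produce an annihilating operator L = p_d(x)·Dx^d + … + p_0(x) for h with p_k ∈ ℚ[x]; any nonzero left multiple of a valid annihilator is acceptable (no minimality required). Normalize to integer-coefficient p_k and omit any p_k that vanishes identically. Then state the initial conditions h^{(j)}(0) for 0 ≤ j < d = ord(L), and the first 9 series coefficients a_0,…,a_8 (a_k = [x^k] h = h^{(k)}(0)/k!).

L = -Dx + (3 + 4·x)·Dx^2 + (2 + 6·x + 4·x^2)·Dx^3  (order 3).
h: a_k = 0, 7, 5/2, -2/3, 7/16, -13/32, 175/384, -147/256, 3201/4096, …
ICs: h(0) = 0, h′(0) = 7, h′′(0) = 5.

f: a_k = 4, 2, -1/2, 1/4, -5/32, 7/64, -21/256, 33/512, -429/8192, …
g: a_k = 3, 3, -3/2, 3/2, -15/8, 21/8, -63/16, 99/16, -1287/128, …
Weyl lclm of L_f,L_g ⇒ L₀ (ord ≤ 2).
Integrate: L := L₀·Dx.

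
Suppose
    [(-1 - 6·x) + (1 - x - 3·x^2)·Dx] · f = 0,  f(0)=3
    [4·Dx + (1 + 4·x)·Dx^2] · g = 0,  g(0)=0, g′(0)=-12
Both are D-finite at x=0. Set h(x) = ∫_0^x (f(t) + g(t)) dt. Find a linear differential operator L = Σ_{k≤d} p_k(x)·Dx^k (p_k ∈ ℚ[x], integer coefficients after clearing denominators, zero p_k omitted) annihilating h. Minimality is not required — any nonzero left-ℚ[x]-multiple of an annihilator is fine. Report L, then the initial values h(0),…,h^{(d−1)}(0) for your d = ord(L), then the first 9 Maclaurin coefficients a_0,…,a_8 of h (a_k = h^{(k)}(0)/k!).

f: a_k = 3, 3, 12, 21, 57, 120, 291, 651, 1524, …
g: a_k = 0, -12, 24, -64, 192, -3072/5, 2048, -49152/7, 24576, …
Sum ⇒ L₀ = lclm(L_f,L_g) in ℚ(x)⟨Dx⟩.
Integrate: L := L₀·Dx.
L = (212 + 1072·x + 3144·x^2 + 2160·x^3 + 2592·x^4)·Dx^2 + (5 + 248·x + 1922·x^2 + 4308·x^3 + 4464·x^4 + 4320·x^5)·Dx^3 + (-6 - 53·x - 108·x^2 + 110·x^3 + 519·x^4 + 1044·x^5 + 864·x^6)·Dx^4  (order 4).
h: a_k = 0, 3, -9/2, 12, -43/4, 249/5, -412/5, 2339/7, -44595/56, …
ICs: h(0) = 0, h′(0) = 3, h′′(0) = -9, h′′′(0) = 72.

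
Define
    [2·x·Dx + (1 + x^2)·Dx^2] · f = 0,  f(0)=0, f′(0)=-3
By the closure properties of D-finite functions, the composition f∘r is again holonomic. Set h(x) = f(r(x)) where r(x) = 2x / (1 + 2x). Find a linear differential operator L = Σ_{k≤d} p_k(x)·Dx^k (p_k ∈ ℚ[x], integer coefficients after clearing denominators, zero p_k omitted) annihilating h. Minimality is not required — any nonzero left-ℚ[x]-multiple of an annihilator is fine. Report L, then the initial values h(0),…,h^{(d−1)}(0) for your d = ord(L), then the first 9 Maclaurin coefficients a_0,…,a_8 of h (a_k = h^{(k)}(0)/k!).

f: a_k = 0, -3, 0, 1, 0, -3/5, 0, 3/7, 0, …
f∘r: x↦r, Dx↦Dx/r' in L_f ⇒ L₀.
L = (4 + 16·x)·Dx + (1 + 4·x + 8·x^2)·Dx^2  (order 2).
h: a_k = 0, -6, 12, -16, 0, 384/5, -256, 3072/7, 0, …
ICs: h(0) = 0, h′(0) = -6.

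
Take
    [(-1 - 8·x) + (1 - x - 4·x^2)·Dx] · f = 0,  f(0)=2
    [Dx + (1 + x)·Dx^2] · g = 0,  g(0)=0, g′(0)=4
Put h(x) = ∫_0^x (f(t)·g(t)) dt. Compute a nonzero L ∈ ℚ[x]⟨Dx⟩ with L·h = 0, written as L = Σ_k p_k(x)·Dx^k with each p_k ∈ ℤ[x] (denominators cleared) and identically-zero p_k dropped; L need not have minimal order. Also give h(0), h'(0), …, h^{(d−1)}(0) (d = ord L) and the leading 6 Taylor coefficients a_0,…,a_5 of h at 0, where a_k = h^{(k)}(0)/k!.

L = (9 + 16·x)·Dx + (1 + 19·x + 20·x^2)·Dx^2 + (-1 + 5·x^2 + 4·x^3)·Dx^3  (order 3).
h: a_k = 0, 0, 4, 4/3, 29/3, 158/15, …
ICs: h(0) = 0, h′(0) = 0, h′′(0) = 8.

f: a_k = 2, 2, 10, 18, 58, 130, …
g: a_k = 0, 4, -2, 4/3, -1, 4/5, …
Product ⇒ symmetric product L₀, ord ≤ 2.
h=∫h₀ ⇒ L = L₀·Dx.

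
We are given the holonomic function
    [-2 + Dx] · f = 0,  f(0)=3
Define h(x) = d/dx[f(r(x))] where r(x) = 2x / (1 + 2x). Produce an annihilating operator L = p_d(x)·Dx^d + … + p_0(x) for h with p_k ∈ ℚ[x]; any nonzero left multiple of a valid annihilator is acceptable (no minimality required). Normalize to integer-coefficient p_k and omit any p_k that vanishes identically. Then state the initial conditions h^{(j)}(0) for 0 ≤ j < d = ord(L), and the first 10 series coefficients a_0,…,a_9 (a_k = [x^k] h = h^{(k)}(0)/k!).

f: a_k = 3, 6, 6, 4, 2, 4/5, 4/15, 8/105, 2/105, 4/945, …
L₀ from L_f via x↦r, Dx↦r'^{-1}Dx.
Differentiate: ansatz ord ≤ ord L₀ ⇒ L.
L = -8·x + (-1 - 4·x - 4·x^2)·Dx  (order 1).
h: a_k = 12, 0, -48, 128, -192, 512/5, 1280/3, -65536/35, 72704/15, -9207808/945, …
ICs: h(0) = 12.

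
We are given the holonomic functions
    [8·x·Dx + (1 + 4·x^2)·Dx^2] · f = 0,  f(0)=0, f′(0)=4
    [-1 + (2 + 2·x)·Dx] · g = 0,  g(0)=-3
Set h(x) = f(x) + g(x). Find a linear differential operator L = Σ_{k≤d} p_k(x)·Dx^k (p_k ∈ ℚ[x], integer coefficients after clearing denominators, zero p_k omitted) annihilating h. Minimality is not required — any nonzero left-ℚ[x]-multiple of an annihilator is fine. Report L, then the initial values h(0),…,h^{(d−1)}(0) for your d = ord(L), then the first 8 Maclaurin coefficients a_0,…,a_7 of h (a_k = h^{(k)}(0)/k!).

f: a_k = 0, 4, 0, -16/3, 0, 64/5, 0, -256/7, …
g: a_k = -3, -3/2, 3/8, -3/16, 15/128, -21/256, 63/1024, -99/2048, …
L₀ := lclm(L_f,L_g); ord L₀ ≤ 2+1.
L = (-16 - 40·x + 192·x^2 + 96·x^3)·Dx + (-35 - 64·x + 328·x^2 + 768·x^3 + 336·x^4)·Dx^2 + (-2 + 30·x + 48·x^2 + 144·x^3 + 224·x^4 + 96·x^5)·Dx^3  (order 3).
h: a_k = -3, 5/2, 3/8, -265/48, 15/128, 16279/1280, 63/1024, -524981/14336, …
ICs: h(0) = -3, h′(0) = 5/2, h′′(0) = 3/4.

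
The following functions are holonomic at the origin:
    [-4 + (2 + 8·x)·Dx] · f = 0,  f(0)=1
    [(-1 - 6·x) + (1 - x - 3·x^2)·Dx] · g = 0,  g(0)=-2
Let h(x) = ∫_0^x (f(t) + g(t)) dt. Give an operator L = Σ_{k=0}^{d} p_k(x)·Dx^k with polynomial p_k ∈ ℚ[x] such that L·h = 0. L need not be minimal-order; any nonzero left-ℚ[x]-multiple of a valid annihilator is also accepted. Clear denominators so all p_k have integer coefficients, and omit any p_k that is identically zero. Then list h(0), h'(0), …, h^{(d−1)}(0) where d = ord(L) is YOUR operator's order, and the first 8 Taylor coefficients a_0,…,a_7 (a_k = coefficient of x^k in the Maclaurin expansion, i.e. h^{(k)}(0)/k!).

f: a_k = 1, 2, -2, 4, -10, 28, -84, 264, …
g: a_k = -2, -2, -8, -14, -38, -80, -194, -434, …
f+g: L₀ = lclm(L_f,L_g), ord ≤ 1+1.
h=∫₀ˣh₀: take L = L₀·Dx.
L = (20 + 120·x + 216·x^2 + 360·x^3)·Dx + (-12 - 74·x - 306·x^2 - 744·x^3 - 900·x^4)·Dx^2 + (-1 + 9·x + 73·x^2 + 18·x^3 - 354·x^4 - 360·x^5)·Dx^3  (order 3).
h: a_k = 0, -1, 0, -10/3, -5/2, -48/5, -26/3, -278/7, …
ICs: h(0) = 0, h′(0) = -1, h′′(0) = 0.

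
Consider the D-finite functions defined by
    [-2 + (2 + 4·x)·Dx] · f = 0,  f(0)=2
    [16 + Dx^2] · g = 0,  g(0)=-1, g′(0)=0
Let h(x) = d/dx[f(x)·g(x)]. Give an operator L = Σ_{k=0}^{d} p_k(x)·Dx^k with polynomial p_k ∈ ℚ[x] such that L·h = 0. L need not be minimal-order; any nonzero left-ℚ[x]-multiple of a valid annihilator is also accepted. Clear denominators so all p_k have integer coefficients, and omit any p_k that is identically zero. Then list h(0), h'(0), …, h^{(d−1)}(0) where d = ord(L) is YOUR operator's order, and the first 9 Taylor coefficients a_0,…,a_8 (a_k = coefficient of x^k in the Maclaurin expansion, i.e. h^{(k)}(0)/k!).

L = (413 + 2688·x + 6784·x^2 + 8192·x^3 + 4096·x^4) + (-26 - 180·x - 384·x^2 - 256·x^3)·Dx + (19 + 140·x + 396·x^2 + 512·x^3 + 256·x^4)·Dx^2  (order 2).
h: a_k = -2, 34, 45, -337/3, -905/12, 5281/60, 26677/360, -199649/2520, 112887/2240, …
ICs: h(0) = -2, h′(0) = 34.

f: a_k = 2, 2, -1, 1, -5/4, 7/4, -21/8, 33/8, -429/64, …
g: a_k = -1, 0, 8, 0, -32/3, 0, 256/45, 0, -512/315, …
Sym-product of L_f,L_g gives L₀ (≤ ord 2).
Differentiate: ansatz ord ≤ ord L₀ ⇒ L.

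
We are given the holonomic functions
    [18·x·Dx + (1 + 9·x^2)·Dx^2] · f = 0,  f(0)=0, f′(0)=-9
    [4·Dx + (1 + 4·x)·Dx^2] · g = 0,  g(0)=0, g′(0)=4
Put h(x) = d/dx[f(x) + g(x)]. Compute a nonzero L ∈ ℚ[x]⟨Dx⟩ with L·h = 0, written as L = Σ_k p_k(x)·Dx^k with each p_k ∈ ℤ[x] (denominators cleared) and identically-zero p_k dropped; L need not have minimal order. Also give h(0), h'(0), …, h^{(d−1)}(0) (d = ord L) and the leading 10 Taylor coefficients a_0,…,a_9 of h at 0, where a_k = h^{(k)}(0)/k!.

f: a_k = 0, -9, 0, 27, 0, -729/5, 0, 6561/7, 0, -6561, …
g: a_k = 0, 4, -8, 64/3, -64, 1024/5, -2048/3, 16384/7, -8192, 262144/9, …
Weyl lclm of L_f,L_g ⇒ L₀ (ord ≤ 4).
Derive L from L₀ (diff closure).
L = (-36 - 432·x + 972·x^2 + 1296·x^3) + (-25 - 72·x - 189·x^2 + 1944·x^3 + 2592·x^4)·Dx + (-2 + x + 36·x^2 + 81·x^3 + 486·x^4 + 648·x^5)·Dx^2  (order 2).
h: a_k = -5, -16, 145, -256, 295, -4096, 22945, -65536, 203095, -1048576, …
ICs: h(0) = -5, h′(0) = -16.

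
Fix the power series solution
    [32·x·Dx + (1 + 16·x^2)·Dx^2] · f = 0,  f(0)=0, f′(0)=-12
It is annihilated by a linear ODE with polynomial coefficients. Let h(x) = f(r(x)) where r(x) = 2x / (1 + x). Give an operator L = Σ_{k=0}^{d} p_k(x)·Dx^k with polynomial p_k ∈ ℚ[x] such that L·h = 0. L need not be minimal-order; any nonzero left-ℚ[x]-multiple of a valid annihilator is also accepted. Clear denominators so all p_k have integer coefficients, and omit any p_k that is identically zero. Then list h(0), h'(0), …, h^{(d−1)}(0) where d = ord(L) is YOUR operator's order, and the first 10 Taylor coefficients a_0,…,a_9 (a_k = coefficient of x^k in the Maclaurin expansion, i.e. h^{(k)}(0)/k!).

L = (2 + 130·x)·Dx + (1 + 2·x + 65·x^2)·Dx^2  (order 2).
h: a_k = 0, -24, 24, 488, -1512, -83064/5, 93208, 4280664/7, -5614056, -62806088/3, …
ICs: h(0) = 0, h′(0) = -24.

f: a_k = 0, -12, 0, 64, 0, -3072/5, 0, 49152/7, 0, -262144/3, …
L₀ from L_f via x↦r, Dx↦r'^{-1}Dx.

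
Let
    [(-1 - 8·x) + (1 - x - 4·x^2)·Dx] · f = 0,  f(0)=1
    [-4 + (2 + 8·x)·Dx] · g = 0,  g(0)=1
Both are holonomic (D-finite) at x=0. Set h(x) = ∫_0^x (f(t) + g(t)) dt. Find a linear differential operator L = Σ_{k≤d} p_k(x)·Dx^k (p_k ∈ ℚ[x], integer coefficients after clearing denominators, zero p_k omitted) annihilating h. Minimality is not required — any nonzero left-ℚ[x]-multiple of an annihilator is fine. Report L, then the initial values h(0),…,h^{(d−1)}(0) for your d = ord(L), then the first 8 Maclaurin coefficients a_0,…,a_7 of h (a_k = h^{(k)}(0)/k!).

f: a_k = 1, 1, 5, 9, 29, 65, 181, 441, …
g: a_k = 1, 2, -2, 4, -10, 28, -84, 264, …
h₀=f+g: left-lcm gives L₀, ord ≤ 2.
Integrate: L := L₀·Dx.
L = (-24 - 156·x - 336·x^2 - 640·x^3)·Dx + (14 + 96·x + 420·x^2 + 1184·x^3 + 1600·x^4)·Dx^2 + (1 - 11·x - 90·x^2 - 24·x^3 + 544·x^4 + 640·x^5)·Dx^3  (order 3).
h: a_k = 0, 2, 3/2, 1, 13/4, 19/5, 31/2, 97/7, …
ICs: h(0) = 0, h′(0) = 2, h′′(0) = 3.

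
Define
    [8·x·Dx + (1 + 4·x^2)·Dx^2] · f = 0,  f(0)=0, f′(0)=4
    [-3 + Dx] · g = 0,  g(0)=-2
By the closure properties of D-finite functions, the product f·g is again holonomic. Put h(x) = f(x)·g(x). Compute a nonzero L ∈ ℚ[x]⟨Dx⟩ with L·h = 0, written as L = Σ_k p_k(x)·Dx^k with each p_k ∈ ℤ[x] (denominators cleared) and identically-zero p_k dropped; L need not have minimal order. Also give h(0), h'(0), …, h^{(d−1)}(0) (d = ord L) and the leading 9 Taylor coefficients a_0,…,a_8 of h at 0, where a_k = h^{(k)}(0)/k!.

f: a_k = 0, 4, 0, -16/3, 0, 64/5, 0, -256/7, 0, …
g: a_k = -2, -6, -9, -9, -27/4, -81/20, -81/40, -243/280, -729/2240, …
L₀ := L_f ⊗_s L_g (sym. prod.), ord ≤ 2.
L = (9 - 24·x + 36·x^2) + (-6 + 8·x - 24·x^2)·Dx + (1 + 4·x^2)·Dx^2  (order 2).
h: a_k = 0, -8, -24, -76/3, -4, -23/5, -45, -991/70, 1713/14, …
ICs: h(0) = 0, h′(0) = -8.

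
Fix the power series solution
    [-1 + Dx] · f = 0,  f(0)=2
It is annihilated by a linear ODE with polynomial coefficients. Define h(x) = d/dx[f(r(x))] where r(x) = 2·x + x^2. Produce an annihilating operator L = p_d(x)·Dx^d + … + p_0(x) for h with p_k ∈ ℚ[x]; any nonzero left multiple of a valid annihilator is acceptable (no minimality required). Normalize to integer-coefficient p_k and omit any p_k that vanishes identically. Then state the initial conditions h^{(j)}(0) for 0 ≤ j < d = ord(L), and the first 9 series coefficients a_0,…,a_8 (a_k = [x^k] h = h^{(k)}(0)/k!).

L = (3 + 4·x + 2·x^2) + (-1 - x)·Dx  (order 1).
h: a_k = 4, 12, 20, 76/3, 26, 346/15, 814/45, 90/7, 5281/630, …
ICs: h(0) = 4.

f: a_k = 2, 2, 1, 1/3, 1/12, 1/60, 1/360, 1/2520, 1/20160, …
Change of var in L_f (x↦r) gives L₀.
h=h₀': d/dx-closure on L₀ ⇒ L.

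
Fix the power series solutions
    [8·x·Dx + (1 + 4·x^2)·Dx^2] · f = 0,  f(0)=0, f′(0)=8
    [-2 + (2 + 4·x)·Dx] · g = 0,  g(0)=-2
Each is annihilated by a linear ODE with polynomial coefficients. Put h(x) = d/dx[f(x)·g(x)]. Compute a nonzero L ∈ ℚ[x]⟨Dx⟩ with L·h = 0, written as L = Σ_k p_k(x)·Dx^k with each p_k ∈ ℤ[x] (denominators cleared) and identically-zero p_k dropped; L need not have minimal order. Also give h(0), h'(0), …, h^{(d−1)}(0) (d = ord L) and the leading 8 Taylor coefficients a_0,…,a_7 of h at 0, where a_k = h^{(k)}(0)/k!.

f: a_k = 0, 8, 0, -32/3, 0, 128/5, 0, -512/7, …
g: a_k = -2, -2, 1, -1, 5/4, -7/4, 21/8, -33/8, …
L₀ := L_f ⊗_s L_g (sym. prod.), ord ≤ 2.
h=h₀': d/dx-closure on L₀ ⇒ L.
L = (5 + 80·x + 8·x^2 - 192·x^3 - 48·x^4) + (14 + 84·x + 144·x^2 - 224·x^3 - 672·x^4 - 192·x^5)·Dx + (3 + 4·x - 12·x^2 - 32·x^3 - 112·x^4 - 192·x^5 - 64·x^6)·Dx^2  (order 2).
h: a_k = -16, -32, 88, 160/3, -778/3, -1636/5, 18853/15, 89336/105, …
ICs: h(0) = -16, h′(0) = -32.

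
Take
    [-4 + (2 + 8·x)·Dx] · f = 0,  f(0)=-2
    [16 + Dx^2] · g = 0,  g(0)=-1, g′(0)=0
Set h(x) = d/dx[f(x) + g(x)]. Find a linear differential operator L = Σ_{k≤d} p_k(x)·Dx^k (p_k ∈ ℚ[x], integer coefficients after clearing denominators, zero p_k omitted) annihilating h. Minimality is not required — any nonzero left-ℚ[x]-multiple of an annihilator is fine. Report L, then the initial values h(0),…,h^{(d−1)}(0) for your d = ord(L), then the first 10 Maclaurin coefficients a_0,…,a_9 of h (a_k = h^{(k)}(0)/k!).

L = (-608 - 1024·x - 2048·x^2) + (-112 - 960·x - 3072·x^2 - 4096·x^3)·Dx + (-38 - 64·x - 128·x^2)·Dx^2 + (-7 - 60·x - 192·x^2 - 256·x^3)·Dx^3  (order 3).
h: a_k = -4, 24, -24, 112/3, -280, 15632/15, -3696, 4320224/315, -51480, 551358992/2835, …
ICs: h(0) = -4, h′(0) = 24, h′′(0) = -48.

f: a_k = -2, -4, 4, -8, 20, -56, 168, -528, 1716, -5720, …
g: a_k = -1, 0, 8, 0, -32/3, 0, 256/45, 0, -512/315, 0, …
f+g: L₀ = lclm(L_f,L_g), ord ≤ 1+2.
h=h₀': d/dx-closure on L₀ ⇒ L.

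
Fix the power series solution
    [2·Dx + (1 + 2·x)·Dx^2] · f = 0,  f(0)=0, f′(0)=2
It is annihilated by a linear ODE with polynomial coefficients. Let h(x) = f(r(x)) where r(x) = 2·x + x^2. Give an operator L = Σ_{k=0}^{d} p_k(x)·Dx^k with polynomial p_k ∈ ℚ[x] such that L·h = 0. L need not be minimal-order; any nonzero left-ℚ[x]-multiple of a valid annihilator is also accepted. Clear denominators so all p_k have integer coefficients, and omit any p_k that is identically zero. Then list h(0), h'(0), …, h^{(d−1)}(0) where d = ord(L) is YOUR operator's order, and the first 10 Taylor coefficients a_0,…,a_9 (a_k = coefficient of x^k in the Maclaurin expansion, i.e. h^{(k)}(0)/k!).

L = (3 + 4·x + 2·x^2)·Dx + (1 + 5·x + 6·x^2 + 2·x^3)·Dx^2  (order 2).
h: a_k = 0, 4, -6, 40/3, -34, 464/5, -264, 5408/7, -2308, 63040/9, …
ICs: h(0) = 0, h′(0) = 4.

f: a_k = 0, 2, -2, 8/3, -4, 32/5, -32/3, 128/7, -32, 512/9, …
Change of var in L_f (x↦r) gives L₀.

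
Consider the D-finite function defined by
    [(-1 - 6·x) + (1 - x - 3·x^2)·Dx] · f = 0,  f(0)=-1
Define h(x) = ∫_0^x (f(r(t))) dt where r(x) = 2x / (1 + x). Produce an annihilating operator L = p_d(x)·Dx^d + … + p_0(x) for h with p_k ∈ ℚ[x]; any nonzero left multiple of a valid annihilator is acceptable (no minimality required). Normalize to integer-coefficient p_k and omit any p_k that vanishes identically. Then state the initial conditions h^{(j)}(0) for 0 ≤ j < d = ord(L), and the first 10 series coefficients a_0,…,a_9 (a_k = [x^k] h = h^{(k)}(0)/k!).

L = (2 + 26·x)·Dx + (-1 - x + 13·x^2 + 13·x^3)·Dx^2  (order 2).
h: a_k = 0, -1, -1, -14/3, -13/2, -182/5, -169/3, -338, -2197/4, -30758/9, …
ICs: h(0) = 0, h′(0) = -1.

f: a_k = -1, -1, -4, -7, -19, -40, -97, -217, -508, -1159, …
Substitute x→r, Dx→(1/r')Dx; clear ⇒ L₀.
∫: right-multiply L₀ by Dx.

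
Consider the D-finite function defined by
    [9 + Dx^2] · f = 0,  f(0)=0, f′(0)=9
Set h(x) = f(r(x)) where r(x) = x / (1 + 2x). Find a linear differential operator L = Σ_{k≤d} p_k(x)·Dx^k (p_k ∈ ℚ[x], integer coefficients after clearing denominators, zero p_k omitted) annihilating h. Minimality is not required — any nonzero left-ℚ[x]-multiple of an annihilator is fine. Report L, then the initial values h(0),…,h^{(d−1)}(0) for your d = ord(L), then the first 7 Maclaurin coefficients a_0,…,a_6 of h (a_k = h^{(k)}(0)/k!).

f: a_k = 0, 9, 0, -27/2, 0, 243/40, 0, …
Substitute x→r, Dx→(1/r')Dx; clear ⇒ L₀.
L = 9 + (4 + 24·x + 48·x^2 + 32·x^3)·Dx + (1 + 8·x + 24·x^2 + 32·x^3 + 16·x^4)·Dx^2  (order 2).
h: a_k = 0, 9, -18, 45/2, 9, -6957/40, 2925/4, …
ICs: h(0) = 0, h′(0) = 9.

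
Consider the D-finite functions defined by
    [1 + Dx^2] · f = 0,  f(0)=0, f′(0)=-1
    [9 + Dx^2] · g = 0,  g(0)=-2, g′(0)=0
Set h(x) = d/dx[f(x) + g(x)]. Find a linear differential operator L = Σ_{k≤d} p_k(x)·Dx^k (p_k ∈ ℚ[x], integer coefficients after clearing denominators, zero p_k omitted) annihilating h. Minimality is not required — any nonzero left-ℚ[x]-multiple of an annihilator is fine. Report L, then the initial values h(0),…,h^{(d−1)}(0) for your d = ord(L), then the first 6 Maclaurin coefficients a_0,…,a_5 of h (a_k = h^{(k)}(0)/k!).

L = 9 + 10·Dx^2 + Dx^4  (order 4).
h: a_k = -1, 18, 1/2, -27, -1/24, 243/20, …
ICs: h(0) = -1, h′(0) = 18, h′′(0) = 1, h′′′(0) = -162.

f: a_k = 0, -1, 0, 1/6, 0, -1/120, …
g: a_k = -2, 0, 9, 0, -27/4, 0, …
h₀=f+g: left-lcm gives L₀, ord ≤ 4.
h₀' ⇒ L via d/dx closure of L₀.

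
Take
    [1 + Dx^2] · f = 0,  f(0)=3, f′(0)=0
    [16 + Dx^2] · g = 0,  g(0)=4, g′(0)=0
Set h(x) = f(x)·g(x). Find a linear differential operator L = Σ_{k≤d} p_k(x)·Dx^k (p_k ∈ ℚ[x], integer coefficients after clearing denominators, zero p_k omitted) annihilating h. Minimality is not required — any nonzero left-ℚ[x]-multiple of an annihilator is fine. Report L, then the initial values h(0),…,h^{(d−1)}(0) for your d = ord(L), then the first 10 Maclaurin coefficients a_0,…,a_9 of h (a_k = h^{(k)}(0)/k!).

f: a_k = 3, 0, -3/2, 0, 1/8, 0, -1/240, 0, 1/13440, 0, …
g: a_k = 4, 0, -32, 0, 128/3, 0, -1024/45, 0, 2048/315, 0, …
f·g: L₀ = L_f ⊗_s L_g, ord ≤ 2·2.
L = 225 + 34·Dx^2 + Dx^4  (order 4).
h: a_k = 12, 0, -102, 0, 353/2, 0, -8177/60, 0, 198593/3360, 0, …
ICs: h(0) = 12, h′(0) = 0, h′′(0) = -204, h′′′(0) = 0.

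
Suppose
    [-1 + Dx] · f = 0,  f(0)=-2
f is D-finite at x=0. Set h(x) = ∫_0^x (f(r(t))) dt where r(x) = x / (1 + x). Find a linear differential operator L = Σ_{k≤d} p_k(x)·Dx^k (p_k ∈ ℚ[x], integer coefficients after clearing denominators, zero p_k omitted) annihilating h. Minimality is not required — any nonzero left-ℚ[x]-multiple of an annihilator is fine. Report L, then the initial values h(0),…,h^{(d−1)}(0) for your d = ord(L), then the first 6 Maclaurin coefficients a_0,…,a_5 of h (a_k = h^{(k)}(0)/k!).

L = -Dx + (1 + 2·x + x^2)·Dx^2  (order 2).
h: a_k = 0, -2, -1, 1/3, -1/12, -1/60, …
ICs: h(0) = 0, h′(0) = -2.

f: a_k = -2, -2, -1, -1/3, -1/12, -1/60, …
f∘r: x↦r, Dx↦Dx/r' in L_f ⇒ L₀.
Integrate: L := L₀·Dx.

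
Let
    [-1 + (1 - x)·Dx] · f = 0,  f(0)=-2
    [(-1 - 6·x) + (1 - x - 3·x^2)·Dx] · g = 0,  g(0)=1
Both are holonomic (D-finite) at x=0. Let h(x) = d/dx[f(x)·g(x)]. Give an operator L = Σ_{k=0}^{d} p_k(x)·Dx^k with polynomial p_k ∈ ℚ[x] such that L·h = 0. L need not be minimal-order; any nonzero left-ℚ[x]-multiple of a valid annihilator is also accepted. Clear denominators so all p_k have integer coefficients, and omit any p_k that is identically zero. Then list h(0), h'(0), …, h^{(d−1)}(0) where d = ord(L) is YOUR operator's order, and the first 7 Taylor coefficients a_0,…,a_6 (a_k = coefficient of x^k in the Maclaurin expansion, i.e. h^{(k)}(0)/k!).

f: a_k = -2, -2, -2, -2, -2, -2, -2, …
g: a_k = 1, 1, 4, 7, 19, 40, 97, …
h₀=f·g: eliminate ⇒ L₀, order ≤ 1·1.
Derive L from L₀ (diff closure).
L = (12 + 6·x - 12·x^2 - 96·x^3 + 108·x^4) + (-2 + 21·x^2 - 16·x^3 - 30·x^4 + 27·x^5)·Dx  (order 1).
h: a_k = -4, -24, -78, -256, -720, -2028, -5404, …
ICs: h(0) = -4.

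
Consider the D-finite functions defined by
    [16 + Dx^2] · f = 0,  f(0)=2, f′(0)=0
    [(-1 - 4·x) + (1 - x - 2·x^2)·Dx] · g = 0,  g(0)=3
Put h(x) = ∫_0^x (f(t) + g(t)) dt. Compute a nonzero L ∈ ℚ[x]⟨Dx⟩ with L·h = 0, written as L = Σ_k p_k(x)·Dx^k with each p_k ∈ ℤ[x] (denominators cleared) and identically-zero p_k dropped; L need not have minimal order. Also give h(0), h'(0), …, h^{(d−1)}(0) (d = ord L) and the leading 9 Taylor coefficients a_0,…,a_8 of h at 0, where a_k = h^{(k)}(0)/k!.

f: a_k = 2, 0, -16, 0, 64/3, 0, -512/45, 0, 1024/315, …
g: a_k = 3, 3, 9, 15, 33, 63, 129, 255, 513, …
f+g: L₀ = lclm(L_f,L_g), ord ≤ 2+1.
h=∫₀ˣh₀: take L = L₀·Dx.
L = (-368 - 1408·x + 256·x^2 - 512·x^3 - 2560·x^4 - 2048·x^5)·Dx + (176 - 336·x - 384·x^2 + 1024·x^3 + 384·x^4 - 1536·x^5 - 1024·x^6)·Dx^2 + (-23 - 88·x + 16·x^2 - 32·x^3 - 160·x^4 - 128·x^5)·Dx^3 + (11 - 21·x - 24·x^2 + 64·x^3 + 24·x^4 - 96·x^5 - 64·x^6)·Dx^4  (order 4).
h: a_k = 0, 5, 3/2, -7/3, 15/4, 163/15, 21/2, 5293/315, 255/8, …
ICs: h(0) = 0, h′(0) = 5, h′′(0) = 3, h′′′(0) = -14.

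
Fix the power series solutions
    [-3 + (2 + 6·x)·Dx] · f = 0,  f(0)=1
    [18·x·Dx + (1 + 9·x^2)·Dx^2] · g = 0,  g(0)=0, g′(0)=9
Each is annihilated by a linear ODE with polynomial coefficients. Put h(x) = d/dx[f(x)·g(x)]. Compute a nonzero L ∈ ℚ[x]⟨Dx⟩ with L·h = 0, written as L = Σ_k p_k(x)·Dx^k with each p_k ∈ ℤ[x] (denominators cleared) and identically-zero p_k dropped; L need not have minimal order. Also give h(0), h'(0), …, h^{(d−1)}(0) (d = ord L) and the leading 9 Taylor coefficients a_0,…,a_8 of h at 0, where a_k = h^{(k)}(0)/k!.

f: a_k = 1, 3/2, -9/8, 27/16, -405/128, 1701/256, -15309/1024, 72171/2048, -2814669/32768, …
g: a_k = 0, 9, 0, -27, 0, 729/5, 0, -6561/7, 0, …
Product ⇒ symmetric product L₀, ord ≤ 2.
Differentiate: ansatz ord ≤ ord L₀ ⇒ L.
L = (15 + 360·x + 54·x^2 - 1944·x^3 - 729·x^4) + (28 + 252·x + 648·x^2 - 1512·x^3 - 6804·x^4 - 2916·x^5)·Dx + (4 + 8·x - 36·x^2 - 144·x^3 - 756·x^4 - 1944·x^5 - 972·x^6)·Dx^2  (order 2).
h: a_k = 9, 27, -891/8, -405/4, 94527/128, 894483/640, -41231511/5120, -73266687/8960, 14006245653/229376, …
ICs: h(0) = 9, h′(0) = 27.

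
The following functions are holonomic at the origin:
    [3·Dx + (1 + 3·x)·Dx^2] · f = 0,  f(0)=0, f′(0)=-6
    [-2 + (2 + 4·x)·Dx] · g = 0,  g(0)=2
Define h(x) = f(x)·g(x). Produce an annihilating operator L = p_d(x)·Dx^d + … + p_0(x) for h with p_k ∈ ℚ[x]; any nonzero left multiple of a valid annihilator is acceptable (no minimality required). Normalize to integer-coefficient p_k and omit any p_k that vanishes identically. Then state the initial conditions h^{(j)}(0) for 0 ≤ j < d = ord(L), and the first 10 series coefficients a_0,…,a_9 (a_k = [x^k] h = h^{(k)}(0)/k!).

L = 3·x + (1 + 2·x)·Dx + (1 + 7·x + 16·x^2 + 12·x^3)·Dx^2  (order 2).
h: a_k = 0, -12, 6, -12, 30, -789/10, 4227/20, -40041/70, 54603/35, -959319/224, …
ICs: h(0) = 0, h′(0) = -12.

f: a_k = 0, -6, 9, -18, 81/2, -486/5, 243, -4374/7, 6561/4, -4374, …
g: a_k = 2, 2, -1, 1, -5/4, 7/4, -21/8, 33/8, -429/64, 715/64, …
f·g: L₀ = L_f ⊗_s L_g, ord ≤ 2·1.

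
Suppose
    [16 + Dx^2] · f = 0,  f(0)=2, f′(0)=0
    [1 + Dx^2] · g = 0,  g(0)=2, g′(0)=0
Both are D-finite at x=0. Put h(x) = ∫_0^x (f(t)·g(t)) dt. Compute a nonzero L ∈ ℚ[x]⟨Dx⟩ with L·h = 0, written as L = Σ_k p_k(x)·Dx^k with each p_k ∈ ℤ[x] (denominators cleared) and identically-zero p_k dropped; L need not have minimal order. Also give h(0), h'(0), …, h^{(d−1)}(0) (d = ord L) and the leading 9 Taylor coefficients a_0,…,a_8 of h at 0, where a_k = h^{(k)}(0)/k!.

f: a_k = 2, 0, -16, 0, 64/3, 0, -512/45, 0, 1024/315, …
g: a_k = 2, 0, -1, 0, 1/12, 0, -1/360, 0, 1/20160, …
L₀ := L_f ⊗_s L_g (sym. prod.), ord ≤ 4.
h=∫h₀ ⇒ L = L₀·Dx.
L = 225·Dx + 34·Dx^3 + Dx^5  (order 5).
h: a_k = 0, 4, 0, -34/3, 0, 353/30, 0, -8177/1260, 0, …
ICs: h(0) = 0, h′(0) = 4, h′′(0) = 0, h′′′(0) = -68, h′′′′(0) = 0.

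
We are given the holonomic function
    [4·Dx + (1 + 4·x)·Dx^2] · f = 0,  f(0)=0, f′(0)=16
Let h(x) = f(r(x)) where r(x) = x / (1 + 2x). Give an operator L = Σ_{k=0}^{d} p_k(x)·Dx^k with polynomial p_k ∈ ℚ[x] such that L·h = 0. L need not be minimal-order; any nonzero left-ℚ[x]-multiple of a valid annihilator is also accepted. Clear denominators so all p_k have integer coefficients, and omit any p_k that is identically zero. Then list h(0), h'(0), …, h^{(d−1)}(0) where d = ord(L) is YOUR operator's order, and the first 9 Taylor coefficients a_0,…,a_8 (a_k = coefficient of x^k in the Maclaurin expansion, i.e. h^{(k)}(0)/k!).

f: a_k = 0, 16, -32, 256/3, -256, 4096/5, -8192/3, 65536/7, -32768, …
Change of var in L_f (x↦r) gives L₀.
L = (8 + 24·x)·Dx + (1 + 8·x + 12·x^2)·Dx^2  (order 2).
h: a_k = 0, 16, -64, 832/3, -1280, 30976/5, -93184/3, 1119232/7, -839680, …
ICs: h(0) = 0, h′(0) = 16.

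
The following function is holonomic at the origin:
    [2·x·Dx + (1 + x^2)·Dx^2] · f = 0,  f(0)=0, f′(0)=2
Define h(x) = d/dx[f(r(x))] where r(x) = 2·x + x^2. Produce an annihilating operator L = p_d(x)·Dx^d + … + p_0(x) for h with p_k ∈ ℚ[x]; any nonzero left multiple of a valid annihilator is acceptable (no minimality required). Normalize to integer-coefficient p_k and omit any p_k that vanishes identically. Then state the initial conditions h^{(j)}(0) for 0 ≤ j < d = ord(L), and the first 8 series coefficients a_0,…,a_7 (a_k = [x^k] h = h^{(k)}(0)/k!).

f: a_k = 0, 2, 0, -2/3, 0, 2/5, 0, -2/7, …
h₀=f(r): pull back L_f along r ⇒ L₀.
Derive L from L₀ (diff closure).
L = (-1 + 8·x + 16·x^2 + 12·x^3 + 3·x^4) + (1 + x + 4·x^2 + 8·x^3 + 5·x^4 + x^5)·Dx  (order 1).
h: a_k = 4, 4, -16, -32, 44, 188, -32, -896, …
ICs: h(0) = 4.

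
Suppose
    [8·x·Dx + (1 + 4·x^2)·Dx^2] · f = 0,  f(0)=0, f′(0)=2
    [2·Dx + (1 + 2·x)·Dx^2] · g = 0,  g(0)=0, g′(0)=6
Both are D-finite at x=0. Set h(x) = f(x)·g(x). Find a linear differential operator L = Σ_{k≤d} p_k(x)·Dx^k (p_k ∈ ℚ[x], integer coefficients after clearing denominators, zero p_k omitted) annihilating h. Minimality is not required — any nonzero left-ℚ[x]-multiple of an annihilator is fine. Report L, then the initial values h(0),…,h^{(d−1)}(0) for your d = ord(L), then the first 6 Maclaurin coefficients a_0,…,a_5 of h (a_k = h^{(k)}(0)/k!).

f: a_k = 0, 2, 0, -8/3, 0, 32/5, …
g: a_k = 0, 6, -6, 8, -12, 96/5, …
L₀ := L_f ⊗_s L_g (sym. prod.), ord ≤ 4.
L = (192 + 704·x + 2560·x^2 + 9984·x^3 + 15360·x^4 + 13312·x^5 + 4096·x^7)·Dx + (72 + 992·x + 4928·x^2 + 15488·x^3 + 34816·x^4 + 47616·x^5 + 35840·x^6 + 6144·x^7 + 14336·x^8)·Dx^2 + (24 + 256·x + 1536·x^2 + 4992·x^3 + 11520·x^4 + 19968·x^5 + 24576·x^6 + 18432·x^7 + 6144·x^8 + 8192·x^9)·Dx^3 + (5 + 36·x + 148·x^2 + 448·x^3 + 1056·x^4 + 1920·x^5 + 2688·x^6 + 3072·x^7 + 2304·x^8 + 1024·x^9 + 1024·x^10)·Dx^4  (order 4).
h: a_k = 0, 0, 12, -12, 0, -8, …
ICs: h(0) = 0, h′(0) = 0, h′′(0) = 24, h′′′(0) = -72.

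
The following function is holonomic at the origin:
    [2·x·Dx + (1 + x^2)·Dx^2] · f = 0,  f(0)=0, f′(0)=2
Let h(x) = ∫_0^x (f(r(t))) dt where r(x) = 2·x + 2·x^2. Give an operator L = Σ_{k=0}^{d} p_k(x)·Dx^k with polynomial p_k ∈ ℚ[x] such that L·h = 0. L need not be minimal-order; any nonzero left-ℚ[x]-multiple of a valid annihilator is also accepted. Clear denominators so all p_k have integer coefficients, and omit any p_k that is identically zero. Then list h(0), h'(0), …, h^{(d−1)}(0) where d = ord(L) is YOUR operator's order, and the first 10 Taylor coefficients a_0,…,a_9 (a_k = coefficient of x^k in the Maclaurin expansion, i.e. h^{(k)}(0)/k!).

f: a_k = 0, 2, 0, -2/3, 0, 2/5, 0, -2/7, 0, 2/9, …
Substitute x→r, Dx→(1/r')Dx; clear ⇒ L₀.
h=∫₀ˣh₀: take L = L₀·Dx.
L = (-2 + 8·x + 32·x^2 + 48·x^3 + 24·x^4)·Dx^2 + (1 + 2·x + 4·x^2 + 16·x^3 + 20·x^4 + 8·x^5)·Dx^3  (order 3).
h: a_k = 0, 0, 2, 4/3, -4/3, -16/5, -8/15, 176/21, 80/7, -128/9, …
ICs: h(0) = 0, h′(0) = 0, h′′(0) = 4.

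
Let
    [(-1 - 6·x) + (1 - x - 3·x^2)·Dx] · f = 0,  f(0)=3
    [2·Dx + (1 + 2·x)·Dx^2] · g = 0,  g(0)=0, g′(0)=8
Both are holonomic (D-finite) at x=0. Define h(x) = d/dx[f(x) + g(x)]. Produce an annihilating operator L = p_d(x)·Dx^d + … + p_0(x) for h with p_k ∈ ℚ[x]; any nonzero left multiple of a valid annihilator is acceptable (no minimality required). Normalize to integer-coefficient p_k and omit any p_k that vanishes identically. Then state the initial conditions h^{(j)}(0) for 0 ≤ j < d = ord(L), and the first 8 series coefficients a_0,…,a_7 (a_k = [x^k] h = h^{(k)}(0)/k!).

L = (74 + 412·x + 948·x^2 + 864·x^3 + 648·x^4) + (17 + 212·x + 890·x^2 + 1644·x^3 + 1764·x^4 + 1080·x^5)·Dx + (-5 - 27·x - 33·x^2 + 68·x^3 + 276·x^4 + 396·x^5 + 216·x^6)·Dx^2  (order 2).
h: a_k = 11, 8, 95, 164, 728, 1490, 5069, 11168, …
ICs: h(0) = 11, h′(0) = 8.

f: a_k = 3, 3, 12, 21, 57, 120, 291, 651, …
g: a_k = 0, 8, -8, 32/3, -16, 128/5, -128/3, 512/7, …
Weyl lclm of L_f,L_g ⇒ L₀ (ord ≤ 3).
Derive L from L₀ (diff closure).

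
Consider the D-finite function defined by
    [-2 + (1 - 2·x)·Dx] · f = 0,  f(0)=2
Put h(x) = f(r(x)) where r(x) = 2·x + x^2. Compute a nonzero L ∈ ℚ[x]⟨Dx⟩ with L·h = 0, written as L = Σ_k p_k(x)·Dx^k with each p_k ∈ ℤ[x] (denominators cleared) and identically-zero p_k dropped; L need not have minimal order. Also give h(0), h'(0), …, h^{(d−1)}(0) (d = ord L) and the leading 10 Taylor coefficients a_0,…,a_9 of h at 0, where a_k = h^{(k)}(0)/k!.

f: a_k = 2, 4, 8, 16, 32, 64, 128, 256, 512, 1024, …
f∘r: x↦r, Dx↦Dx/r' in L_f ⇒ L₀.
L = (4 + 4·x) + (-1 + 4·x + 2·x^2)·Dx  (order 1).
h: a_k = 2, 8, 36, 160, 712, 3168, 14096, 62720, 279072, 1241728, …
ICs: h(0) = 2.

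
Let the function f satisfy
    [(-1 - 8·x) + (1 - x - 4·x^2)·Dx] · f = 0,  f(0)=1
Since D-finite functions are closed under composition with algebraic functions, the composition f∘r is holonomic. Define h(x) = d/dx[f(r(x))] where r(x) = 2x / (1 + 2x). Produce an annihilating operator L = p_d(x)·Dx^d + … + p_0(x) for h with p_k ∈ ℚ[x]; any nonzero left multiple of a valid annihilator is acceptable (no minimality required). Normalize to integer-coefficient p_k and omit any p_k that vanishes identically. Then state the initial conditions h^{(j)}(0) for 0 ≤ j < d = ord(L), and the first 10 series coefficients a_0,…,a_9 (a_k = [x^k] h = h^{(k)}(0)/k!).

L = (16 + 96·x + 960·x^2 + 1152·x^3) + (-1 - 22·x - 60·x^2 + 248·x^3 + 576·x^4)·Dx  (order 1).
h: a_k = 2, 32, 0, 1024, -2560, 30720, -129024, 950272, -4792320, 29655040, …
ICs: h(0) = 2.

f: a_k = 1, 1, 5, 9, 29, 65, 181, 441, 1165, 2929, …
h₀=f(r): pull back L_f along r ⇒ L₀.
h₀' ⇒ L via d/dx closure of L₀.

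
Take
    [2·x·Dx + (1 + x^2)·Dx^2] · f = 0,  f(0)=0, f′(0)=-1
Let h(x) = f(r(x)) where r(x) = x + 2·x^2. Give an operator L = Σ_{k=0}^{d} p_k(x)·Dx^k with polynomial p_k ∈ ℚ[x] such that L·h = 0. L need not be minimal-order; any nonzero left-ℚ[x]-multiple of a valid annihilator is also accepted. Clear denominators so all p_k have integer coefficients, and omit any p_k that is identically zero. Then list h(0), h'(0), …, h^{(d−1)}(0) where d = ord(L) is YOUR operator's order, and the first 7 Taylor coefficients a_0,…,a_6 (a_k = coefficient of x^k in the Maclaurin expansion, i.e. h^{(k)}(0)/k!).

f: a_k = 0, -1, 0, 1/3, 0, -1/5, 0, …
Change of var in L_f (x↦r) gives L₀.
L = (-4 + 2·x + 16·x^2 + 48·x^3 + 48·x^4)·Dx + (1 + 4·x + x^2 + 8·x^3 + 20·x^4 + 16·x^5)·Dx^2  (order 2).
h: a_k = 0, -1, -2, 1/3, 2, 19/5, 2/3, …
ICs: h(0) = 0, h′(0) = -1.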